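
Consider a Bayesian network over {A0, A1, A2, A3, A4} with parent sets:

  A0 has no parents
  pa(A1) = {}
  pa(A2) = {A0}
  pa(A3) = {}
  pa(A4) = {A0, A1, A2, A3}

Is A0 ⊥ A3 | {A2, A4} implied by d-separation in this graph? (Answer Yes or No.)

We examine all 2 paths between A0 and A3:
  1. A0 → A4 ← A3 — A4:collider[open] ⇒ active
  2. A0 → A2 → A4 ← A3 — A2:chain[blocks]; A4:collider[open] ⇒ blocked
Because an active path exists, A0 and A3 are not d-separated.

No — A0 and A3 are not d-separated given {A2, A4}.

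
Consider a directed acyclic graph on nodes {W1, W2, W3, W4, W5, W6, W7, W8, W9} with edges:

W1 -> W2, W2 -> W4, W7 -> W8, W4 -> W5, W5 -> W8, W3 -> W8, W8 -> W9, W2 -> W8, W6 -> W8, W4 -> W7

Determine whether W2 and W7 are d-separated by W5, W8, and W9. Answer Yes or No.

There are 4 undirected paths between W2 and W7; checking each against the conditioning set {W5, W8, W9}:
Path 1: W2 → W8 ← W7
  W8 is a collider and W8 is conditioned on, which opens it — no node blocks this path, so it is active.
Path 2: W2 → W8 ← W5 ← W4 → W7
  W5 is a chain here and W5 is conditioned on, so the path is blocked at W5.
Path 3: W2 → W4 → W7
  W4 is a chain and W4 is not conditioned on — no node blocks this path, so it is active.
Path 4: W2 → W4 → W5 → W8 ← W7
  W5 is a chain here and W5 is conditioned on, so the path is blocked at W5.
Because an active path exists, W2 and W7 are not d-separated.

No — W2 and W7 are not d-separated given {W5, W8, W9}.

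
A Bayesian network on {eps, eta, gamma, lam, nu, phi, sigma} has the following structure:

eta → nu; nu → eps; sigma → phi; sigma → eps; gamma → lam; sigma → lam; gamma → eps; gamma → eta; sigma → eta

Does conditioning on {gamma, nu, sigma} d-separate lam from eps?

We examine all 6 paths between lam and eps:
Path 1: lam ← gamma → eta ← sigma → eps
  gamma is a fork here and gamma is conditioned on, so the path is blocked at gamma.
Path 2: lam ← gamma → eta → nu → eps
  gamma is a fork here and gamma is conditioned on, so the path is blocked at gamma.
Path 3: lam ← gamma → eps
  gamma is a fork here and gamma is conditioned on, so the path is blocked at gamma.
Path 4: lam ← sigma → eta ← gamma → eps
  sigma is a fork here and sigma is conditioned on, so the path is blocked at sigma.
Path 5: lam ← sigma → eta → nu → eps
  sigma is a fork here and sigma is conditioned on, so the path is blocked at sigma.
Path 6: lam ← sigma → eps
  sigma is a fork here and sigma is conditioned on, so the path is blocked at sigma.
All paths are blocked; lam ⊥ eps | {gamma, nu, sigma} holds.

Yes — lam and eps are d-separated given {gamma, nu, sigma}.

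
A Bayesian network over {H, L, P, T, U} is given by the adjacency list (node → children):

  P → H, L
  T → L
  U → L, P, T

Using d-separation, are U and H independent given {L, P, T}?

Yes

Enumerating the 3 paths from U to H and testing each for blocking by {L, P, T}:
  1. U → T → L ← P → H — T:chain[blocks]; L:collider[open]; P:fork[blocks] ⇒ blocked
  2. U → L ← P → H — L:collider[open]; P:fork[blocks] ⇒ blocked
  3. U → P → H — P:chain[blocks] ⇒ blocked
All paths are blocked; U ⊥ H | {L, P, T} holds.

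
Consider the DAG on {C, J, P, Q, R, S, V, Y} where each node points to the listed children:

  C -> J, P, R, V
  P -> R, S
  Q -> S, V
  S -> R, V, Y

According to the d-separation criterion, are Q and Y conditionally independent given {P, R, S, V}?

Yes — Q and Y are d-separated given {P, R, S, V}.

We examine all 6 paths between Q and Y:
  1. Q → V ← C → R ← P → S → Y — V:collider[open]; C:fork[open]; R:collider[open]; P:fork[blocks]; S:chain[blocks] ⇒ blocked
  2. Q → V ← C → R ← S → Y — V:collider[open]; C:fork[open]; R:collider[open]; S:fork[blocks] ⇒ blocked
  3. Q → V ← C → P → R ← S → Y — V:collider[open]; C:fork[open]; P:chain[blocks]; R:collider[open]; S:fork[blocks] ⇒ blocked
  4. Q → V ← C → P → S → Y — V:collider[open]; C:fork[open]; P:chain[blocks]; S:chain[blocks] ⇒ blocked
  5. Q → V ← S → Y — V:collider[open]; S:fork[blocks] ⇒ blocked
  6. Q → S → Y — S:chain[blocks] ⇒ blocked
Every path is blocked, so Q and Y are d-separated given {P, R, S, V}.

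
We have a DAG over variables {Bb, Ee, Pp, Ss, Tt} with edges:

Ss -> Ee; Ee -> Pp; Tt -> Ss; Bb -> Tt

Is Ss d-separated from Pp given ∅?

No — Ss and Pp are not d-separated given ∅.

Only one path connects Ss and Pp:
Path 1: Ss → Ee → Pp
  Ee is a chain and Ee is not conditioned on — no node blocks this path, so it is active.
Because an active path exists, Ss and Pp are not d-separated.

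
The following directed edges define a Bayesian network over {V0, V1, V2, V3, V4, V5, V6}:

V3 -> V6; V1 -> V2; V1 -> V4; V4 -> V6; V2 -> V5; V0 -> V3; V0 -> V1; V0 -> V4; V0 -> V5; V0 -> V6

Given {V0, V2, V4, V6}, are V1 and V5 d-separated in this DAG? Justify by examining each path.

We examine all 5 paths between V1 and V5:
  1. V1 → V4 ← V0 → V5 — V4:collider[open]; V0:fork[blocks] ⇒ blocked
  2. V1 → V4 → V6 ← V3 ← V0 → V5 — V4:chain[blocks]; V6:collider[open]; V3:chain[open]; V0:fork[blocks] ⇒ blocked
  3. V1 → V4 → V6 ← V0 → V5 — V4:chain[blocks]; V6:collider[open]; V0:fork[blocks] ⇒ blocked
  4. V1 ← V0 → V5 — V0:fork[blocks] ⇒ blocked
  5. V1 → V2 → V5 — V2:chain[blocks] ⇒ blocked
Every path is blocked, so V1 and V5 are d-separated given {V0, V2, V4, V6}.

Yes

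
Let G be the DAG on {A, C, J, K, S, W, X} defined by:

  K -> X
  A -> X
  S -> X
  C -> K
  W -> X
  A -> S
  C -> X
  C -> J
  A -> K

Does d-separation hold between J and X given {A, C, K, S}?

Enumerating the 4 paths from J to X and testing each for blocking by {A, C, K, S}:
Path 1: J ← C → X
  C is a fork here and C is conditioned on, so the path is blocked at C.
Path 2: J ← C → K → X
  C is a fork here and C is conditioned on, so the path is blocked at C.
Path 3: J ← C → K ← A → S → X
  C is a fork here and C is conditioned on, so the path is blocked at C.
Path 4: J ← C → K ← A → X
  C is a fork here and C is conditioned on, so the path is blocked at C.
Every path is blocked, so J and X are d-separated given {A, C, K, S}.

Yes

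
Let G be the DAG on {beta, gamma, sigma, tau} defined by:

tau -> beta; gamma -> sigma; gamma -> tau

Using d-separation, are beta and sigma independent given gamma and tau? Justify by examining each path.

Yes — beta and sigma are d-separated given {gamma, tau}.

There is one path between beta and sigma:
Path 1: beta ← tau ← gamma → sigma
  tau is a chain here and tau is conditioned on, so the path is blocked at tau.
Since every path is blocked, d-separation holds.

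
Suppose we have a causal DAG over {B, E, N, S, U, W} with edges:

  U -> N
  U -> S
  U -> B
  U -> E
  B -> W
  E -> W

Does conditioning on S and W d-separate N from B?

No — N and B are not d-separated given {S, W}.

Enumerating the 2 paths from N to B and testing each for blocking by {S, W}:
Path 1: N ← U → B
  U is a fork and U is not conditioned on — no node blocks this path, so it is active.
Path 2: N ← U → E → W ← B
  U is a fork and U is not conditioned on; E is a chain and E is not conditioned on; W is a collider and W is conditioned on, which opens it — no node blocks this path, so it is active.
Since the path N ← U → B is active, N and B are not d-separated given {S, W}.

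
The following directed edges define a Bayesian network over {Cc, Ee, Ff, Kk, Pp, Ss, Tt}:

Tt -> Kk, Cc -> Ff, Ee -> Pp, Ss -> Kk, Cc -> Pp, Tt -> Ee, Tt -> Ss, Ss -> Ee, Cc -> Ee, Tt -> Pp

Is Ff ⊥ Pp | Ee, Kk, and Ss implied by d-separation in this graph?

No

Enumerating the 5 paths from Ff to Pp and testing each for blocking by {Ee, Kk, Ss}:
  1. Ff ← Cc → Pp — Cc:fork[open] ⇒ active
  2. Ff ← Cc → Ee ← Ss ← Tt → Pp — Cc:fork[open]; Ee:collider[open]; Ss:chain[blocks]; Tt:fork[open] ⇒ blocked
  3. Ff ← Cc → Ee ← Ss → Kk ← Tt → Pp — Cc:fork[open]; Ee:collider[open]; Ss:fork[blocks]; Kk:collider[open]; Tt:fork[open] ⇒ blocked
  4. Ff ← Cc → Ee ← Tt → Pp — Cc:fork[open]; Ee:collider[open]; Tt:fork[open] ⇒ active
  5. Ff ← Cc → Ee → Pp — Cc:fork[open]; Ee:chain[blocks] ⇒ blocked
At least one path is unblocked, so d-separation fails.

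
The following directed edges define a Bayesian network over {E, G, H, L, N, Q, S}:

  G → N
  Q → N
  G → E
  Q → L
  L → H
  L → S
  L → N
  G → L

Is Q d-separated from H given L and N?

Enumerating the 3 paths from Q to H and testing each for blocking by {L, N}:
Path 1: Q → N ← G → L → H
  L is a chain here and L is conditioned on, so the path is blocked at L.
Path 2: Q → N ← L → H
  L is a fork here and L is conditioned on, so the path is blocked at L.
Path 3: Q → L → H
  L is a chain here and L is conditioned on, so the path is blocked at L.
All paths are blocked; Q ⊥ H | {L, N} holds.

Yes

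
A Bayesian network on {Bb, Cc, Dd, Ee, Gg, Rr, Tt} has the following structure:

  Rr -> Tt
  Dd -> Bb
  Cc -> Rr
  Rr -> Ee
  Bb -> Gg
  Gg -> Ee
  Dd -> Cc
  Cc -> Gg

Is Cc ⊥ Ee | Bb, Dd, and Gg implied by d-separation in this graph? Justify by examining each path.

No

3 paths connect Cc and Ee; each must be blocked for d-separation to hold:
Path 1: Cc ← Dd → Bb → Gg → Ee
  Dd is a fork here and Dd is conditioned on, so the path is blocked at Dd.
Path 2: Cc → Rr → Ee
  Rr is a chain and Rr is not conditioned on — no node blocks this path, so it is active.
Path 3: Cc → Gg → Ee
  Gg is a chain here and Gg is conditioned on, so the path is blocked at Gg.
Since the path Cc → Rr → Ee is active, Cc and Ee are not d-separated given {Bb, Dd, Gg}.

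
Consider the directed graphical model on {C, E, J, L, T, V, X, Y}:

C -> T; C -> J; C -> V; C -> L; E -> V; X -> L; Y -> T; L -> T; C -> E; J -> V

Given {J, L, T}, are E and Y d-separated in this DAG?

We examine all 6 paths between E and Y:
Path 1: E → V ← J ← C → L → T ← Y
  V is a collider here and neither V nor any of its descendants is conditioned on, so the collider stays closed — the path is blocked at V.
Path 2: E → V ← J ← C → T ← Y
  V is a collider here and neither V nor any of its descendants is conditioned on, so the collider stays closed — the path is blocked at V.
Path 3: E → V ← C → L → T ← Y
  V is a collider here and neither V nor any of its descendants is conditioned on, so the collider stays closed — the path is blocked at V.
Path 4: E → V ← C → T ← Y
  V is a collider here and neither V nor any of its descendants is conditioned on, so the collider stays closed — the path is blocked at V.
Path 5: E ← C → L → T ← Y
  L is a chain here and L is conditioned on, so the path is blocked at L.
Path 6: E ← C → T ← Y
  C is a fork and C is not conditioned on; T is a collider and T is conditioned on, which opens it — no node blocks this path, so it is active.
Because an active path exists, E and Y are not d-separated.

No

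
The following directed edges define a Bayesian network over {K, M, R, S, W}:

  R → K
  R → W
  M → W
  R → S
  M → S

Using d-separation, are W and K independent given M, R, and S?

Yes

There are 2 undirected paths between W and K; checking each against the conditioning set {M, R, S}:
  1. W ← M → S ← R → K — M:fork[blocks]; S:collider[open]; R:fork[blocks] ⇒ blocked
  2. W ← R → K — R:fork[blocks] ⇒ blocked
Since every path is blocked, d-separation holds.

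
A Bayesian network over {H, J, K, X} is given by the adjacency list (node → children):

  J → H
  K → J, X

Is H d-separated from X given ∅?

There is one path between H and X:
Path 1: H ← J ← K → X
  J is a chain and J is not conditioned on; K is a fork and K is not conditioned on — no node blocks this path, so it is active.
Because an active path exists, H and X are not d-separated.

No — H and X are not d-separated given ∅.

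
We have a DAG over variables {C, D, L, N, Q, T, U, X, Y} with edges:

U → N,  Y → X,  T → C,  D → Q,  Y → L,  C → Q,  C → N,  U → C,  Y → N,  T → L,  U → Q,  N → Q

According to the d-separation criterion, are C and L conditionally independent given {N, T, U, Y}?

There are 6 undirected paths between C and L; checking each against the conditioning set {N, T, U, Y}:
Path 1: C → Q ← N ← Y → L
  Q is a collider here and neither Q nor any of its descendants is conditioned on, so the collider stays closed — the path is blocked at Q.
Path 2: C → Q ← U → N ← Y → L
  Q is a collider here and neither Q nor any of its descendants is conditioned on, so the collider stays closed — the path is blocked at Q.
Path 3: C → N ← Y → L
  Y is a fork here and Y is conditioned on, so the path is blocked at Y.
Path 4: C ← U → Q ← N ← Y → L
  U is a fork here and U is conditioned on, so the path is blocked at U.
Path 5: C ← U → N ← Y → L
  U is a fork here and U is conditioned on, so the path is blocked at U.
Path 6: C ← T → L
  T is a fork here and T is conditioned on, so the path is blocked at T.
Every path is blocked, so C and L are d-separated given {N, T, U, Y}.

Yes — C and L are d-separated given {N, T, U, Y}.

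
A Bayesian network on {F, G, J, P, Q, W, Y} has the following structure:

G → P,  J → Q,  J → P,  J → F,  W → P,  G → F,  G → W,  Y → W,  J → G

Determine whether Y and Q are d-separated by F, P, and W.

No — Y and Q are not d-separated given {F, P, W}.

We examine all 6 paths between Y and Q:
  1. Y → W → P ← G → F ← J → Q — W:chain[blocks]; P:collider[open]; G:fork[open]; F:collider[open]; J:fork[open] ⇒ blocked
  2. Y → W → P ← G ← J → Q — W:chain[blocks]; P:collider[open]; G:chain[open]; J:fork[open] ⇒ blocked
  3. Y → W → P ← J → Q — W:chain[blocks]; P:collider[open]; J:fork[open] ⇒ blocked
  4. Y → W ← G → P ← J → Q — W:collider[open]; G:fork[open]; P:collider[open]; J:fork[open] ⇒ active
  5. Y → W ← G → F ← J → Q — W:collider[open]; G:fork[open]; F:collider[open]; J:fork[open] ⇒ active
  6. Y → W ← G ← J → Q — W:collider[open]; G:chain[open]; J:fork[open] ⇒ active
At least one path is unblocked, so d-separation fails.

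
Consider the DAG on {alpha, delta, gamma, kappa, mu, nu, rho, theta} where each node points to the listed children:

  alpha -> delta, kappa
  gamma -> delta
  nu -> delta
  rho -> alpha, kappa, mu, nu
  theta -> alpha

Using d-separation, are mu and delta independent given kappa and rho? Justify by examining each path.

Enumerating the 3 paths from mu to delta and testing each for blocking by {kappa, rho}:
Path 1: mu ← rho → kappa ← alpha → delta
  rho is a fork here and rho is conditioned on, so the path is blocked at rho.
Path 2: mu ← rho → nu → delta
  rho is a fork here and rho is conditioned on, so the path is blocked at rho.
Path 3: mu ← rho → alpha → delta
  rho is a fork here and rho is conditioned on, so the path is blocked at rho.
Every path is blocked, so mu and delta are d-separated given {kappa, rho}.

Yes — mu and delta are d-separated given {kappa, rho}.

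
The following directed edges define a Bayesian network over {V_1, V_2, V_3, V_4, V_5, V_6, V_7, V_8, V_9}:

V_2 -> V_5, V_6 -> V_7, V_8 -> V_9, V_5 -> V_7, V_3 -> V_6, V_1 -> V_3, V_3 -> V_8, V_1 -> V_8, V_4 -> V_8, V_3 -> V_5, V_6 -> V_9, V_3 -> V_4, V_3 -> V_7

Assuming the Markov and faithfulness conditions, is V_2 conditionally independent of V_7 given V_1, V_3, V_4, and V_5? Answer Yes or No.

Yes

There are 6 undirected paths between V_2 and V_7; checking each against the conditioning set {V_1, V_3, V_4, V_5}:
Path 1: V_2 → V_5 → V_7
  V_5 is a chain here and V_5 is conditioned on, so the path is blocked at V_5.
Path 2: V_2 → V_5 ← V_3 → V_7
  V_3 is a fork here and V_3 is conditioned on, so the path is blocked at V_3.
Path 3: V_2 → V_5 ← V_3 → V_8 → V_9 ← V_6 → V_7
  V_3 is a fork here and V_3 is conditioned on, so the path is blocked at V_3.
Path 4: V_2 → V_5 ← V_3 → V_6 → V_7
  V_3 is a fork here and V_3 is conditioned on, so the path is blocked at V_3.
Path 5: V_2 → V_5 ← V_3 → V_4 → V_8 → V_9 ← V_6 → V_7
  V_3 is a fork here and V_3 is conditioned on, so the path is blocked at V_3.
Path 6: V_2 → V_5 ← V_3 ← V_1 → V_8 → V_9 ← V_6 → V_7
  V_3 is a chain here and V_3 is conditioned on, so the path is blocked at V_3.
All paths are blocked; V_2 ⊥ V_7 | {V_1, V_3, V_4, V_5} holds.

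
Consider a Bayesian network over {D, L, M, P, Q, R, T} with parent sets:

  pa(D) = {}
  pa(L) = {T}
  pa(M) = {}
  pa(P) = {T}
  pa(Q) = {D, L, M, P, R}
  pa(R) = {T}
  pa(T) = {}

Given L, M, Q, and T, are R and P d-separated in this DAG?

4 paths connect R and P; each must be blocked for d-separation to hold:
  1. R → Q ← P — Q:collider[open] ⇒ active
  2. R → Q ← L ← T → P — Q:collider[open]; L:chain[blocks]; T:fork[blocks] ⇒ blocked
  3. R ← T → P — T:fork[blocks] ⇒ blocked
  4. R ← T → L → Q ← P — T:fork[blocks]; L:chain[blocks]; Q:collider[open] ⇒ blocked
Since the path R → Q ← P is active, R and P are not d-separated given {L, M, Q, T}.

No — R and P are not d-separated given {L, M, Q, T}.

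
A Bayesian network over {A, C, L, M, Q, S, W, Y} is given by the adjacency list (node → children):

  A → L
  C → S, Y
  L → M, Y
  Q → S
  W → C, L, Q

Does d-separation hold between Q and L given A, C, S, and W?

Yes — Q and L are d-separated given {A, C, S, W}.

4 paths connect Q and L; each must be blocked for d-separation to hold:
Path 1: Q ← W → C → Y ← L
  W is a fork here and W is conditioned on, so the path is blocked at W.
Path 2: Q ← W → L
  W is a fork here and W is conditioned on, so the path is blocked at W.
Path 3: Q → S ← C ← W → L
  C is a chain here and C is conditioned on, so the path is blocked at C.
Path 4: Q → S ← C → Y ← L
  C is a fork here and C is conditioned on, so the path is blocked at C.
Since every path is blocked, d-separation holds.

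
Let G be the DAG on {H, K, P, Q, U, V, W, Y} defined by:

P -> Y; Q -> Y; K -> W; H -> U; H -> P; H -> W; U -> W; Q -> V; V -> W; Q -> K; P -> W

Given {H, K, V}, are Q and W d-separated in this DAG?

Yes — Q and W are d-separated given {H, K, V}.

We examine all 5 paths between Q and W:
Path 1: Q → Y ← P ← H → U → W
  Y is a collider here and neither Y nor any of its descendants is conditioned on, so the collider stays closed — the path is blocked at Y.
Path 2: Q → Y ← P ← H → W
  Y is a collider here and neither Y nor any of its descendants is conditioned on, so the collider stays closed — the path is blocked at Y.
Path 3: Q → Y ← P → W
  Y is a collider here and neither Y nor any of its descendants is conditioned on, so the collider stays closed — the path is blocked at Y.
Path 4: Q → V → W
  V is a chain here and V is conditioned on, so the path is blocked at V.
Path 5: Q → K → W
  K is a chain here and K is conditioned on, so the path is blocked at K.
Since every path is blocked, d-separation holds.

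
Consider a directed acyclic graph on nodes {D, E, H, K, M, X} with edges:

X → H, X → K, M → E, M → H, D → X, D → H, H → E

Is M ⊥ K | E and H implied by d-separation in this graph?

No

4 paths connect M and K; each must be blocked for d-separation to hold:
Path 1: M → H ← D → X → K
  H is a collider and H is conditioned on, which opens it; D is a fork and D is not conditioned on; X is a chain and X is not conditioned on — no node blocks this path, so it is active.
Path 2: M → H ← X → K
  H is a collider and H is conditioned on, which opens it; X is a fork and X is not conditioned on — no node blocks this path, so it is active.
Path 3: M → E ← H ← D → X → K
  H is a chain here and H is conditioned on, so the path is blocked at H.
Path 4: M → E ← H ← X → K
  H is a chain here and H is conditioned on, so the path is blocked at H.
At least one path is unblocked, so d-separation fails.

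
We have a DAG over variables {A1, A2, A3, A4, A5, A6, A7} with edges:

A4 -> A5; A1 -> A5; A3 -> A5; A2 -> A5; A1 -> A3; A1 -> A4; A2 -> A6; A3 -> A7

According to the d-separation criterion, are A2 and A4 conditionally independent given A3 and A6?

There are 3 undirected paths between A2 and A4; checking each against the conditioning set {A3, A6}:
Path 1: A2 → A5 ← A1 → A4
  A5 is a collider here and neither A5 nor any of its descendants is conditioned on, so the collider stays closed — the path is blocked at A5.
Path 2: A2 → A5 ← A3 ← A1 → A4
  A5 is a collider here and neither A5 nor any of its descendants is conditioned on, so the collider stays closed — the path is blocked at A5.
Path 3: A2 → A5 ← A4
  A5 is a collider here and neither A5 nor any of its descendants is conditioned on, so the collider stays closed — the path is blocked at A5.
Every path is blocked, so A2 and A4 are d-separated given {A3, A6}.

Yes — A2 and A4 are d-separated given {A3, A6}.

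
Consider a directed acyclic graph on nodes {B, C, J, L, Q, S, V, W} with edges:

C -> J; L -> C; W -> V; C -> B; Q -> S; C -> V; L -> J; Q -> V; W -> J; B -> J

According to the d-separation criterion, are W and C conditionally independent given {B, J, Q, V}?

There are 4 undirected paths between W and C; checking each against the conditioning set {B, J, Q, V}:
Path 1: W → J ← B ← C
  B is a chain here and B is conditioned on, so the path is blocked at B.
Path 2: W → J ← C
  J is a collider and J is conditioned on, which opens it — no node blocks this path, so it is active.
Path 3: W → J ← L → C
  J is a collider and J is conditioned on, which opens it; L is a fork and L is not conditioned on — no node blocks this path, so it is active.
Path 4: W → V ← C
  V is a collider and V is conditioned on, which opens it — no node blocks this path, so it is active.
At least one path is unblocked, so d-separation fails.

No — W and C are not d-separated given {B, J, Q, V}.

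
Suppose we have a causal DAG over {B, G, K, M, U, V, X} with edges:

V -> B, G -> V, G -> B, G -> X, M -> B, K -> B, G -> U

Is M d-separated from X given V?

We examine all 2 paths between M and X:
  1. M → B ← G → X — B:collider[blocks]; G:fork[open] ⇒ blocked
  2. M → B ← V ← G → X — B:collider[blocks]; V:chain[blocks]; G:fork[open] ⇒ blocked
Every path is blocked, so M and X are d-separated given {V}.

Yes — M and X are d-separated given {V}.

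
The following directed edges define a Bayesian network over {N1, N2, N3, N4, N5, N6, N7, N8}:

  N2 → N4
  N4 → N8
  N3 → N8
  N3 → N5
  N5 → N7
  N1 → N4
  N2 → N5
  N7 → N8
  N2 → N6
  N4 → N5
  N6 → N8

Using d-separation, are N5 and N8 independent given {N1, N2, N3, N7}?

There are 6 undirected paths between N5 and N8; checking each against the conditioning set {N1, N2, N3, N7}:
Path 1: N5 ← N2 → N6 → N8
  N2 is a fork here and N2 is conditioned on, so the path is blocked at N2.
Path 2: N5 ← N2 → N4 → N8
  N2 is a fork here and N2 is conditioned on, so the path is blocked at N2.
Path 3: N5 ← N3 → N8
  N3 is a fork here and N3 is conditioned on, so the path is blocked at N3.
Path 4: N5 → N7 → N8
  N7 is a chain here and N7 is conditioned on, so the path is blocked at N7.
Path 5: N5 ← N4 ← N2 → N6 → N8
  N2 is a fork here and N2 is conditioned on, so the path is blocked at N2.
Path 6: N5 ← N4 → N8
  N4 is a fork and N4 is not conditioned on — no node blocks this path, so it is active.
Since the path N5 ← N4 → N8 is active, N5 and N8 are not d-separated given {N1, N2, N3, N7}.

No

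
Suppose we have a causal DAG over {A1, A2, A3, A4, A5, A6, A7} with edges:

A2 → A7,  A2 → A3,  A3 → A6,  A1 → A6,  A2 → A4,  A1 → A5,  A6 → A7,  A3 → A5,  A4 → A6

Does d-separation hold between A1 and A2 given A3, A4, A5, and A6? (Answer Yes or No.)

There are 6 undirected paths between A1 and A2; checking each against the conditioning set {A3, A4, A5, A6}:
Path 1: A1 → A6 ← A4 ← A2
  A4 is a chain here and A4 is conditioned on, so the path is blocked at A4.
Path 2: A1 → A6 → A7 ← A2
  A6 is a chain here and A6 is conditioned on, so the path is blocked at A6.
Path 3: A1 → A6 ← A3 ← A2
  A3 is a chain here and A3 is conditioned on, so the path is blocked at A3.
Path 4: A1 → A5 ← A3 → A6 ← A4 ← A2
  A3 is a fork here and A3 is conditioned on, so the path is blocked at A3.
Path 5: A1 → A5 ← A3 → A6 → A7 ← A2
  A3 is a fork here and A3 is conditioned on, so the path is blocked at A3.
Path 6: A1 → A5 ← A3 ← A2
  A3 is a chain here and A3 is conditioned on, so the path is blocked at A3.
All paths are blocked; A1 ⊥ A2 | {A3, A4, A5, A6} holds.

Yes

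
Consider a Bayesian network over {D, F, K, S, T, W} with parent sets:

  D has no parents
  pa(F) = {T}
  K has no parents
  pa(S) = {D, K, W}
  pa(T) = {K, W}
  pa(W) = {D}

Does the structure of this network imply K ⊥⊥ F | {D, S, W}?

No

3 paths connect K and F; each must be blocked for d-separation to hold:
Path 1: K → T → F
  T is a chain and T is not conditioned on — no node blocks this path, so it is active.
Path 2: K → S ← D → W → T → F
  D is a fork here and D is conditioned on, so the path is blocked at D.
Path 3: K → S ← W → T → F
  W is a fork here and W is conditioned on, so the path is blocked at W.
Since the path K → T → F is active, K and F are not d-separated given {D, S, W}.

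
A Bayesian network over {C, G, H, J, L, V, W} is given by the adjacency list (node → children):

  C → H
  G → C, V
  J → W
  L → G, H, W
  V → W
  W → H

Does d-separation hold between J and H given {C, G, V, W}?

There are 5 undirected paths between J and H; checking each against the conditioning set {C, G, V, W}:
Path 1: J → W ← V ← G ← L → H
  V is a chain here and V is conditioned on, so the path is blocked at V.
Path 2: J → W ← V ← G → C → H
  V is a chain here and V is conditioned on, so the path is blocked at V.
Path 3: J → W ← L → G → C → H
  G is a chain here and G is conditioned on, so the path is blocked at G.
Path 4: J → W ← L → H
  W is a collider and W is conditioned on, which opens it; L is a fork and L is not conditioned on — no node blocks this path, so it is active.
Path 5: J → W → H
  W is a chain here and W is conditioned on, so the path is blocked at W.
Because an active path exists, J and H are not d-separated.

No — J and H are not d-separated given {C, G, V, W}.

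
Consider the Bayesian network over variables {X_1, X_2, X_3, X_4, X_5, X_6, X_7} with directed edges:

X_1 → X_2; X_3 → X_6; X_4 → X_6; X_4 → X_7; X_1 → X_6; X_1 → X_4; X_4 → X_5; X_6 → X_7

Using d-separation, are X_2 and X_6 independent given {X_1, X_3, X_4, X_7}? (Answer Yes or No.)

Yes — X_2 and X_6 are d-separated given {X_1, X_3, X_4, X_7}.

3 paths connect X_2 and X_6; each must be blocked for d-separation to hold:
  1. X_2 ← X_1 → X_4 → X_7 ← X_6 — X_1:fork[blocks]; X_4:chain[blocks]; X_7:collider[open] ⇒ blocked
  2. X_2 ← X_1 → X_4 → X_6 — X_1:fork[blocks]; X_4:chain[blocks] ⇒ blocked
  3. X_2 ← X_1 → X_6 — X_1:fork[blocks] ⇒ blocked
Every path is blocked, so X_2 and X_6 are d-separated given {X_1, X_3, X_4, X_7}.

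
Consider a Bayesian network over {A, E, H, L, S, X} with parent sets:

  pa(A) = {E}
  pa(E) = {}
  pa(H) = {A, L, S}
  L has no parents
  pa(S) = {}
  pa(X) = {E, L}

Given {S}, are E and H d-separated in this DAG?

2 paths connect E and H; each must be blocked for d-separation to hold:
Path 1: E → X ← L → H
  X is a collider here and neither X nor any of its descendants is conditioned on, so the collider stays closed — the path is blocked at X.
Path 2: E → A → H
  A is a chain and A is not conditioned on — no node blocks this path, so it is active.
Because an active path exists, E and H are not d-separated.

No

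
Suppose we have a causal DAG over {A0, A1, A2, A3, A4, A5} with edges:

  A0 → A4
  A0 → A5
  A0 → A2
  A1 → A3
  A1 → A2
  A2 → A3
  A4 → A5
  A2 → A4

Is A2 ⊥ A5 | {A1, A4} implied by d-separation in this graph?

No

Enumerating the 4 paths from A2 to A5 and testing each for blocking by {A1, A4}:
Path 1: A2 → A4 ← A0 → A5
  A4 is a collider and A4 is conditioned on, which opens it; A0 is a fork and A0 is not conditioned on — no node blocks this path, so it is active.
Path 2: A2 → A4 → A5
  A4 is a chain here and A4 is conditioned on, so the path is blocked at A4.
Path 3: A2 ← A0 → A4 → A5
  A4 is a chain here and A4 is conditioned on, so the path is blocked at A4.
Path 4: A2 ← A0 → A5
  A0 is a fork and A0 is not conditioned on — no node blocks this path, so it is active.
Since the path A2 → A4 ← A0 → A5 is active, A2 and A5 are not d-separated given {A1, A4}.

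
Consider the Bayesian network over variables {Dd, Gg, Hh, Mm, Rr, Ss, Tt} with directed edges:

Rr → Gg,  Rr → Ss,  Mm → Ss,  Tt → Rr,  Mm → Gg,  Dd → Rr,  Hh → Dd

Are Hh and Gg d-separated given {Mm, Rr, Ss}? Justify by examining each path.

Yes — Hh and Gg are d-separated given {Mm, Rr, Ss}.

There are 2 undirected paths between Hh and Gg; checking each against the conditioning set {Mm, Rr, Ss}:
Path 1: Hh → Dd → Rr → Gg
  Rr is a chain here and Rr is conditioned on, so the path is blocked at Rr.
Path 2: Hh → Dd → Rr → Ss ← Mm → Gg
  Rr is a chain here and Rr is conditioned on, so the path is blocked at Rr.
Since every path is blocked, d-separation holds.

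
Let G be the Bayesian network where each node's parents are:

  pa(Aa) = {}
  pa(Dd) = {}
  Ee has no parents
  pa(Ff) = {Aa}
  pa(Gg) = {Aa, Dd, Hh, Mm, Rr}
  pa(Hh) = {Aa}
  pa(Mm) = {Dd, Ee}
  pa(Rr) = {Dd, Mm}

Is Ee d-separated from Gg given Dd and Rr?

There are 5 undirected paths between Ee and Gg; checking each against the conditioning set {Dd, Rr}:
Path 1: Ee → Mm ← Dd → Rr → Gg
  Dd is a fork here and Dd is conditioned on, so the path is blocked at Dd.
Path 2: Ee → Mm ← Dd → Gg
  Dd is a fork here and Dd is conditioned on, so the path is blocked at Dd.
Path 3: Ee → Mm → Rr ← Dd → Gg
  Dd is a fork here and Dd is conditioned on, so the path is blocked at Dd.
Path 4: Ee → Mm → Rr → Gg
  Rr is a chain here and Rr is conditioned on, so the path is blocked at Rr.
Path 5: Ee → Mm → Gg
  Mm is a chain and Mm is not conditioned on — no node blocks this path, so it is active.
Since the path Ee → Mm → Gg is active, Ee and Gg are not d-separated given {Dd, Rr}.

No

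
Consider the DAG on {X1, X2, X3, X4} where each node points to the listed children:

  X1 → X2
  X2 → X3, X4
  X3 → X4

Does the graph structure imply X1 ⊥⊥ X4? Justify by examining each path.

There are 2 undirected paths between X1 and X4; checking each against the conditioning set ∅:
Path 1: X1 → X2 → X4
  X2 is a chain and X2 is not conditioned on — no node blocks this path, so it is active.
Path 2: X1 → X2 → X3 → X4
  X2 is a chain and X2 is not conditioned on; X3 is a chain and X3 is not conditioned on — no node blocks this path, so it is active.
Because an active path exists, X1 and X4 are not d-separated.

No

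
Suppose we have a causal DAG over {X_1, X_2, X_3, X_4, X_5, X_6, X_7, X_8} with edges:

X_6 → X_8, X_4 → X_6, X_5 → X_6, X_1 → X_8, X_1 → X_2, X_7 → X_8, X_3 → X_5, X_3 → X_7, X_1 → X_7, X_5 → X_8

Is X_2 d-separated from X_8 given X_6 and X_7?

There are 4 undirected paths between X_2 and X_8; checking each against the conditioning set {X_6, X_7}:
Path 1: X_2 ← X_1 → X_8
  X_1 is a fork and X_1 is not conditioned on — no node blocks this path, so it is active.
Path 2: X_2 ← X_1 → X_7 → X_8
  X_7 is a chain here and X_7 is conditioned on, so the path is blocked at X_7.
Path 3: X_2 ← X_1 → X_7 ← X_3 → X_5 → X_8
  X_1 is a fork and X_1 is not conditioned on; X_7 is a collider and X_7 is conditioned on, which opens it; X_3 is a fork and X_3 is not conditioned on; X_5 is a chain and X_5 is not conditioned on — no node blocks this path, so it is active.
Path 4: X_2 ← X_1 → X_7 ← X_3 → X_5 → X_6 → X_8
  X_6 is a chain here and X_6 is conditioned on, so the path is blocked at X_6.
Since the path X_2 ← X_1 → X_8 is active, X_2 and X_8 are not d-separated given {X_6, X_7}.

No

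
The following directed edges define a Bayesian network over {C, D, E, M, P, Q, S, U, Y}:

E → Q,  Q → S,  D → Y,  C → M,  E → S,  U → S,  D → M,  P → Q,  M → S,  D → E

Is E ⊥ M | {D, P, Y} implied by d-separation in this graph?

Yes

3 paths connect E and M; each must be blocked for d-separation to hold:
Path 1: E → Q → S ← M
  S is a collider here and neither S nor any of its descendants is conditioned on, so the collider stays closed — the path is blocked at S.
Path 2: E ← D → M
  D is a fork here and D is conditioned on, so the path is blocked at D.
Path 3: E → S ← M
  S is a collider here and neither S nor any of its descendants is conditioned on, so the collider stays closed — the path is blocked at S.
All paths are blocked; E ⊥ M | {D, P, Y} holds.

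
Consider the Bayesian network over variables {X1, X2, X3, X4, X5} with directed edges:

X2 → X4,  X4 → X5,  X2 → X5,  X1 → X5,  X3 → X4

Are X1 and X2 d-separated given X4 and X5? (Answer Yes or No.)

No — X1 and X2 are not d-separated given {X4, X5}.

There are 2 undirected paths between X1 and X2; checking each against the conditioning set {X4, X5}:
Path 1: X1 → X5 ← X4 ← X2
  X4 is a chain here and X4 is conditioned on, so the path is blocked at X4.
Path 2: X1 → X5 ← X2
  X5 is a collider and X5 is conditioned on, which opens it — no node blocks this path, so it is active.
At least one path is unblocked, so d-separation fails.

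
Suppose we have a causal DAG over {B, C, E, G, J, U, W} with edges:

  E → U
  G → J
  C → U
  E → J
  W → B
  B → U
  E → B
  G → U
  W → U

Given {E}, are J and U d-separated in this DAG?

No

4 paths connect J and U; each must be blocked for d-separation to hold:
Path 1: J ← E → U
  E is a fork here and E is conditioned on, so the path is blocked at E.
Path 2: J ← E → B → U
  E is a fork here and E is conditioned on, so the path is blocked at E.
Path 3: J ← E → B ← W → U
  E is a fork here and E is conditioned on, so the path is blocked at E.
Path 4: J ← G → U
  G is a fork and G is not conditioned on — no node blocks this path, so it is active.
Because an active path exists, J and U are not d-separated.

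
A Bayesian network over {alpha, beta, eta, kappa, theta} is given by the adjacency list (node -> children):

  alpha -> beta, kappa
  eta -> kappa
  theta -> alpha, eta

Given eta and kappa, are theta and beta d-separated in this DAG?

No

There are 2 undirected paths between theta and beta; checking each against the conditioning set {eta, kappa}:
Path 1: theta → eta → kappa ← alpha → beta
  eta is a chain here and eta is conditioned on, so the path is blocked at eta.
Path 2: theta → alpha → beta
  alpha is a chain and alpha is not conditioned on — no node blocks this path, so it is active.
At least one path is unblocked, so d-separation fails.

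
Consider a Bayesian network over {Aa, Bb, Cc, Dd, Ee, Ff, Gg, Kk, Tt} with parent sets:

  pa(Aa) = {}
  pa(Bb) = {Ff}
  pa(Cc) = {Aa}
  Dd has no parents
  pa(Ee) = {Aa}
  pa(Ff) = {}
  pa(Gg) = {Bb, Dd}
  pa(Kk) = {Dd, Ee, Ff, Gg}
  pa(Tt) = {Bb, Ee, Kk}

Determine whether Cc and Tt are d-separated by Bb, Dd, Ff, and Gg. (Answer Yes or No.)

Enumerating the 5 paths from Cc to Tt and testing each for blocking by {Bb, Dd, Ff, Gg}:
Path 1: Cc ← Aa → Ee → Kk ← Dd → Gg ← Bb → Tt
  Kk is a collider here and neither Kk nor any of its descendants is conditioned on, so the collider stays closed — the path is blocked at Kk.
Path 2: Cc ← Aa → Ee → Kk ← Ff → Bb → Tt
  Kk is a collider here and neither Kk nor any of its descendants is conditioned on, so the collider stays closed — the path is blocked at Kk.
Path 3: Cc ← Aa → Ee → Kk ← Gg ← Bb → Tt
  Kk is a collider here and neither Kk nor any of its descendants is conditioned on, so the collider stays closed — the path is blocked at Kk.
Path 4: Cc ← Aa → Ee → Kk → Tt
  Aa is a fork and Aa is not conditioned on; Ee is a chain and Ee is not conditioned on; Kk is a chain and Kk is not conditioned on — no node blocks this path, so it is active.
Path 5: Cc ← Aa → Ee → Tt
  Aa is a fork and Aa is not conditioned on; Ee is a chain and Ee is not conditioned on — no node blocks this path, so it is active.
At least one path is unblocked, so d-separation fails.

No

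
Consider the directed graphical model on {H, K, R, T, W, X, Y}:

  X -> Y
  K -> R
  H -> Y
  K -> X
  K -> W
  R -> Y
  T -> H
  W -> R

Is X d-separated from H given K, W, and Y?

Enumerating the 3 paths from X to H and testing each for blocking by {K, W, Y}:
Path 1: X → Y ← H
  Y is a collider and Y is conditioned on, which opens it — no node blocks this path, so it is active.
Path 2: X ← K → W → R → Y ← H
  K is a fork here and K is conditioned on, so the path is blocked at K.
Path 3: X ← K → R → Y ← H
  K is a fork here and K is conditioned on, so the path is blocked at K.
Because an active path exists, X and H are not d-separated.

No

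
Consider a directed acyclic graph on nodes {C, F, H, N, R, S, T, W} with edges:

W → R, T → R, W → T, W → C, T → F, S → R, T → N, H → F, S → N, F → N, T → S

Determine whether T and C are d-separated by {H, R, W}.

Enumerating the 5 paths from T to C and testing each for blocking by {H, R, W}:
Path 1: T → F → N ← S → R ← W → C
  N is a collider here and neither N nor any of its descendants is conditioned on, so the collider stays closed — the path is blocked at N.
Path 2: T → S → R ← W → C
  W is a fork here and W is conditioned on, so the path is blocked at W.
Path 3: T → N ← S → R ← W → C
  N is a collider here and neither N nor any of its descendants is conditioned on, so the collider stays closed — the path is blocked at N.
Path 4: T → R ← W → C
  W is a fork here and W is conditioned on, so the path is blocked at W.
Path 5: T ← W → C
  W is a fork here and W is conditioned on, so the path is blocked at W.
Since every path is blocked, d-separation holds.

Yes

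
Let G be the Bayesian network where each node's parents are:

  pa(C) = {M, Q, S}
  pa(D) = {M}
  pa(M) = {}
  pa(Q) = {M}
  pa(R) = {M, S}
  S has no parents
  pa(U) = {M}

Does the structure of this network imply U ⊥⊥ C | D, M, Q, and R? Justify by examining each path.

Yes

Enumerating the 3 paths from U to C and testing each for blocking by {D, M, Q, R}:
Path 1: U ← M → C
  M is a fork here and M is conditioned on, so the path is blocked at M.
Path 2: U ← M → Q → C
  M is a fork here and M is conditioned on, so the path is blocked at M.
Path 3: U ← M → R ← S → C
  M is a fork here and M is conditioned on, so the path is blocked at M.
Every path is blocked, so U and C are d-separated given {D, M, Q, R}.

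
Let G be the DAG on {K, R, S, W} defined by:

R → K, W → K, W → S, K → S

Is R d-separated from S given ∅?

There are 2 undirected paths between R and S; checking each against the conditioning set ∅:
Path 1: R → K → S
  K is a chain and K is not conditioned on — no node blocks this path, so it is active.
Path 2: R → K ← W → S
  K is a collider here and neither K nor any of its descendants is conditioned on, so the collider stays closed — the path is blocked at K.
At least one path is unblocked, so d-separation fails.

No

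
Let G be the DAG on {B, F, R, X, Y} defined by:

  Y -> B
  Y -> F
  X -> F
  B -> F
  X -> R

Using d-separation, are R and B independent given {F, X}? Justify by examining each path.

2 paths connect R and B; each must be blocked for d-separation to hold:
Path 1: R ← X → F ← B
  X is a fork here and X is conditioned on, so the path is blocked at X.
Path 2: R ← X → F ← Y → B
  X is a fork here and X is conditioned on, so the path is blocked at X.
Since every path is blocked, d-separation holds.

Yes — R and B are d-separated given {F, X}.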